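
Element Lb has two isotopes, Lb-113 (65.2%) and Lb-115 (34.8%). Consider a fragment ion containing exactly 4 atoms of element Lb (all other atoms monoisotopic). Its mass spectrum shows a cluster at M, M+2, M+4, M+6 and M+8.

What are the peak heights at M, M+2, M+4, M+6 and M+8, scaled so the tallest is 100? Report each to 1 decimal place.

The 4 Lb atoms are independent, so intensities follow the terms of (0.652 + 0.348)^4.
P(M) = 0.652^4 = 0.180713
P(M+2) = 4 × 0.652^3 × 0.348^1 = 0.385818
P(M+4) = 6 × 0.652^2 × 0.348^2 = 0.308891
P(M+6) = 4 × 0.652^1 × 0.348^3 = 0.109912
P(M+8) = 0.348^4 = 0.014666
The M+2 peak is largest (0.385818); scaling to 100 gives 46.8 : 100.0 : 80.1 : 28.5 : 3.8.

46.8 : 100.0 : 80.1 : 28.5 : 3.8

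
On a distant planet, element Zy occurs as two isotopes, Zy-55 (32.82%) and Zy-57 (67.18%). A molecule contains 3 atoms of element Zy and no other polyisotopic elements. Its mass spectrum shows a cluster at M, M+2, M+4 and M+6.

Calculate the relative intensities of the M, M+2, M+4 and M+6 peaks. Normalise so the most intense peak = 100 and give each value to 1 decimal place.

Expanding (0.3282 + 0.6718)^3:
P(M) = 0.3282^3 = 0.035352
P(M+2) = 3 × 0.3282^2 × 0.6718^1 = 0.217089
P(M+4) = 3 × 0.3282^1 × 0.6718^2 = 0.444365
P(M+6) = 0.6718^3 = 0.303194
The M+4 peak is largest (0.444365); scaling to 100 gives 8.0 : 48.9 : 100.0 : 68.2.

8.0 : 48.9 : 100.0 : 68.2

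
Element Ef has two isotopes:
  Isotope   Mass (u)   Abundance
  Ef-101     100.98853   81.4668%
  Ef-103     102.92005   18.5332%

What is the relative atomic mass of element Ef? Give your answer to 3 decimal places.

101.347 u

Weight each isotope mass by its fractional abundance: 0.814668 × 100.98853 + 0.185332 × 102.92005
= 82.272124 + 19.074379 = 101.346503 u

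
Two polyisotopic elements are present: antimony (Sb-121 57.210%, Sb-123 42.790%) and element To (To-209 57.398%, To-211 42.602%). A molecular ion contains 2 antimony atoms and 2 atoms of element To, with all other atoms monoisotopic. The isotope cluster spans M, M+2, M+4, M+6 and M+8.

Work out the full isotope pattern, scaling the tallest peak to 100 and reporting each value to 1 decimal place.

30.0 : 89.5 : 100.0 : 49.7 : 9.3

Antimony pattern (n=2): 0.32729841 : 0.48960318 : 0.18309841
Element To pattern (n=2): 0.32945304 : 0.48905392 : 0.18149304
Convolve the two distributions (both contribute in 2-u steps):
  M: 0.32729841×0.32945304 = 0.107829
  M+2: 0.32729841×0.48905392 + 0.48960318×0.32945304 = 0.321368
  M+4: 0.32729841×0.18149304 + 0.48960318×0.48905392 + 0.18309841×0.32945304 = 0.359167
  M+6: 0.48960318×0.18149304 + 0.18309841×0.48905392 = 0.178405
  M+8: 0.18309841×0.18149304 = 0.033231
Scale to base peak (0.359167) = 100: 30.0 : 89.5 : 100.0 : 49.7 : 9.3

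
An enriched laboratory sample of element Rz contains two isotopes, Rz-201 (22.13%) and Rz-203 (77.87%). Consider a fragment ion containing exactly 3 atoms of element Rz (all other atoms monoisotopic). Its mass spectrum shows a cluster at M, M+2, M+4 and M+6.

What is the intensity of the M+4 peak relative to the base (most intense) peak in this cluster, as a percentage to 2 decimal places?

Binomial terms of (0.2213 + 0.7787)^3: M 0.0108, M+2 0.1144, M+4 0.4026, M+6 0.4722 → M+6 is the base peak.
P(M+6) = C(3,3) × 0.2213^0 × 0.7787^3 = 1 × 1.0000 × 0.47218319 = 0.472183 (base)
P(M+4) = C(3,2) × 0.2213^1 × 0.7787^2 = 3 × 0.2213 × 0.60637369 = 0.402571
Relative intensity = 0.402571 / 0.472183 × 100 = 85.26

85.26%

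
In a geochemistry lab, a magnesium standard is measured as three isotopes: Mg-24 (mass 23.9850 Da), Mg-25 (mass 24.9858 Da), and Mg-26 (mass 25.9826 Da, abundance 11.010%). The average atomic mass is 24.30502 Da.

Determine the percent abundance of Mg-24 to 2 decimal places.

78.99%

The remaining 88.990% is split between Mg-24 (fraction x) and Mg-25 (fraction 0.88990 − x).
Substituting: 23.9850x + 24.9858(0.88990 − x) = 21.44433574
(23.9850 − 24.9858)x = -0.79052768  ⇒  x = 0.78990, y = 0.10000
Mg-24: 78.99%, Mg-25: 10.00%.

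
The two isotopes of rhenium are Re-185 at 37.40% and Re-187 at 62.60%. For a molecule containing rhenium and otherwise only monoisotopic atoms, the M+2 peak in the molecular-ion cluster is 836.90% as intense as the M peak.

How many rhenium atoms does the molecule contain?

5

The M+2/M ratio from n Re atoms is n · q/p = n · 0.6260/0.3740.
n = 8.3690 × 0.3740/0.6260 = 5.00 ≈ 5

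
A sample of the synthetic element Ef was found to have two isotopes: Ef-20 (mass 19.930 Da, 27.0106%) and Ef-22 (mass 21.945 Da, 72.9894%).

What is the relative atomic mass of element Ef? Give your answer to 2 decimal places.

21.40 Da

The abundance-weighted mean is 0.270106 × 19.930 + 0.729894 × 21.945
= 5.3832 + 16.0175 = 21.4007 Da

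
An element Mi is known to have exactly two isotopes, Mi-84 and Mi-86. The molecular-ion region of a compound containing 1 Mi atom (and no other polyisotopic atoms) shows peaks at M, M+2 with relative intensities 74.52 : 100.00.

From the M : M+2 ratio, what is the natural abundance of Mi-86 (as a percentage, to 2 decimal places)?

57.30%

Let p = fractional abundance of Mi-84. I(M+2)/I(M) = [C(1,1)·p^0·(1−p)] / p^1 = 1·(1−p)/p = 100.00/74.52 = 1.3419
(1−p)/p = 1.3419/1 = 1.3419  ⇒  p = 1/(1 + 1.3419) = 0.4270
Mi-84: 42.70%, Mi-86: 57.30%.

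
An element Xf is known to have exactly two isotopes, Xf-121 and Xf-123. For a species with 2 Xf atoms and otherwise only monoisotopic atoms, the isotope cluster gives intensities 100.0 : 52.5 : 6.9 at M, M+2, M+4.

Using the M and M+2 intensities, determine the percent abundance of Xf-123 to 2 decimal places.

20.79%

Let p = fractional abundance of Xf-121. I(M+2)/I(M) = [C(2,1)·p^1·(1−p)] / p^2 = 2·(1−p)/p = 52.5/100.0 = 0.5250
(1−p)/p = 0.5250/2 = 0.2625  ⇒  p = 1/(1 + 0.2625) = 0.7921
Xf-121: 79.21%, Xf-123: 20.79%.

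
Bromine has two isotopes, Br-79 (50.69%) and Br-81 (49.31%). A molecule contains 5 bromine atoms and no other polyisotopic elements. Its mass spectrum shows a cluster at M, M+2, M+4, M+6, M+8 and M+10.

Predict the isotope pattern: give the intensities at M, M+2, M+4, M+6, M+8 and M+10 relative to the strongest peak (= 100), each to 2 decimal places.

Expanding (0.5069 + 0.4931)^5:
P(M) = 0.5069^5 = 0.033467
P(M+2) = 5 × 0.5069^4 × 0.4931^1 = 0.162777
P(M+4) = 10 × 0.5069^3 × 0.4931^2 = 0.316692
P(M+6) = 10 × 0.5069^2 × 0.4931^3 = 0.308070
P(M+8) = 5 × 0.5069^1 × 0.4931^4 = 0.149842
P(M+10) = 0.4931^5 = 0.029152
The M+4 peak is largest (0.316692); scaling to 100 gives 10.57 : 51.40 : 100.00 : 97.28 : 47.31 : 9.21.

10.57 : 51.40 : 100.00 : 97.28 : 47.31 : 9.21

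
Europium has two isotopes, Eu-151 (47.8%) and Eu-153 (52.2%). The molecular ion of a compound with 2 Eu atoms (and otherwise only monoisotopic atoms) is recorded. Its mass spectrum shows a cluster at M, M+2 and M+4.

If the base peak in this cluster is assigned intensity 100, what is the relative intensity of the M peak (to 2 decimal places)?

Term probabilities: M 0.2285, M+2 0.4990, M+4 0.2725. Base peak = M+2.
P(M+2) = C(2,1) × 0.478^1 × 0.522^1 = 2 × 0.4780 × 0.5220 = 0.499032 (base)
P(M) = C(2,0) × 0.478^2 × 0.522^0 = 1 × 0.228484 × 1.0000 = 0.228484
Relative intensity = 0.228484 / 0.499032 × 100 = 45.79

45.79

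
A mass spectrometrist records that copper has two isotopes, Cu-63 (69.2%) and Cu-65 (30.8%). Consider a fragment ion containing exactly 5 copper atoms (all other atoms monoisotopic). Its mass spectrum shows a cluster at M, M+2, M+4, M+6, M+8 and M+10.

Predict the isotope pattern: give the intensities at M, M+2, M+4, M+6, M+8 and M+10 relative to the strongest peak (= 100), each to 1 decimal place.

44.9 : 100.0 : 89.0 : 39.6 : 8.8 : 0.8

The 5 Cu atoms are independent, so intensities follow the terms of (0.692 + 0.308)^5.
P(M) = 0.692^5 = 0.158683
P(M+2) = 5 × 0.692^4 × 0.308^1 = 0.353139
P(M+4) = 10 × 0.692^3 × 0.308^2 = 0.314355
P(M+6) = 10 × 0.692^2 × 0.308^3 = 0.139915
P(M+8) = 5 × 0.692^1 × 0.308^4 = 0.031137
P(M+10) = 0.308^5 = 0.002772
The M+2 peak is largest (0.353139); scaling to 100 gives 44.9 : 100.0 : 89.0 : 39.6 : 8.8 : 0.8.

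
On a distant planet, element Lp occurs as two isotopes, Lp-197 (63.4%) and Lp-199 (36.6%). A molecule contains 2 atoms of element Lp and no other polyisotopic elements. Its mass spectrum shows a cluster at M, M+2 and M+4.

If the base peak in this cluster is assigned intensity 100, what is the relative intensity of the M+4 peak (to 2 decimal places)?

28.86

Term probabilities: M 0.4020, M+2 0.4641, M+4 0.1340. Base peak = M+2.
P(M+2) = C(2,1) × 0.634^1 × 0.366^1 = 2 × 0.6340 × 0.3660 = 0.464088 (base)
P(M+4) = C(2,2) × 0.634^0 × 0.366^2 = 1 × 1.0000 × 0.133956 = 0.133956
Relative intensity = 0.133956 / 0.464088 × 100 = 28.86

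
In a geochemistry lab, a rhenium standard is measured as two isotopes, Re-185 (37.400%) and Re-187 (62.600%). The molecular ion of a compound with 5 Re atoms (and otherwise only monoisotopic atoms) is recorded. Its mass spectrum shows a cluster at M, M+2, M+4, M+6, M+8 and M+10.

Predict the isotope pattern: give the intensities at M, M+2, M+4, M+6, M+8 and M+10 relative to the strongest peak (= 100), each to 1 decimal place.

Each Re atom is independently Re-185 (p = 0.37400) or Re-187 (q = 0.62600); the cluster is the binomial expansion (p + q)^5.
P(M) = 0.37400^5 = 0.007317
P(M+2) = 5 × 0.37400^4 × 0.62600^1 = 0.061239
P(M+4) = 10 × 0.37400^3 × 0.62600^2 = 0.205005
P(M+6) = 10 × 0.37400^2 × 0.62600^3 = 0.343136
P(M+8) = 5 × 0.37400^1 × 0.62600^4 = 0.287170
P(M+10) = 0.62600^5 = 0.096133
The M+6 peak is largest (0.343136); scaling to 100 gives 2.1 : 17.8 : 59.7 : 100.0 : 83.7 : 28.0.

2.1 : 17.8 : 59.7 : 100.0 : 83.7 : 28.0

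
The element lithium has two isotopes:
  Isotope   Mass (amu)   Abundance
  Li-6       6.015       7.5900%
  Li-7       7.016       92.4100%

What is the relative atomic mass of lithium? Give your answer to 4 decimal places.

Ar = Σ fᵢ·mᵢ = 0.075900 × 6.015 + 0.924100 × 7.016
= 0.45654 + 6.48349 = 6.94003 amu

6.9400 amu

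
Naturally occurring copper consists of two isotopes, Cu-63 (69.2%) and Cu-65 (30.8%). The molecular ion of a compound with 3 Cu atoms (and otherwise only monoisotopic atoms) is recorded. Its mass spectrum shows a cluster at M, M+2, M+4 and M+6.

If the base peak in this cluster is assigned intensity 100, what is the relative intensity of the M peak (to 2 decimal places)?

Binomial terms of (0.692 + 0.308)^3: M 0.3314, M+2 0.4425, M+4 0.1969, M+6 0.0292 → M+2 is the base peak.
P(M+2) = C(3,1) × 0.692^2 × 0.308^1 = 3 × 0.478864 × 0.3080 = 0.442470 (base)
P(M) = C(3,0) × 0.692^3 × 0.308^0 = 1 × 0.33137389 × 1.0000 = 0.331374
Relative intensity = 0.331374 / 0.442470 × 100 = 74.89

74.89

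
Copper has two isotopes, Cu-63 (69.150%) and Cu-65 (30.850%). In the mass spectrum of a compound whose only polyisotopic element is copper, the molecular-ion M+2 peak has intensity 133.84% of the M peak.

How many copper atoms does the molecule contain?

3

The M+2/M ratio from n Cu atoms is n · q/p = n · 0.30850/0.69150.
n = 1.3384 × 0.69150/0.30850 = 3.00 ≈ 3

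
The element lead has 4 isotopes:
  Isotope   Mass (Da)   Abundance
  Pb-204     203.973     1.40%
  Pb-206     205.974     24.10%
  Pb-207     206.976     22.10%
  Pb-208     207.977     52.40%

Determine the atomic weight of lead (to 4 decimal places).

Average mass = Σ (abundance × isotope mass) = 0.0140 × 203.973 + 0.2410 × 205.974 + 0.2210 × 206.976 + 0.5240 × 207.977
= 2.85562 + 49.63973 + 45.74170 + 108.97995 = 207.21700 Da

207.2170 Da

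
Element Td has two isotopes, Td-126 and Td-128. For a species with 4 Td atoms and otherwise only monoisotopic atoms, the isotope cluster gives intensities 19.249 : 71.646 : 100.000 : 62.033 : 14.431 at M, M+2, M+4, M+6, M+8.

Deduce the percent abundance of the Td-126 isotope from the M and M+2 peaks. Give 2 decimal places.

If p is the fraction of Td that is Td-126, then I(M+2)/I(M) = [C(4,1)·p^3·(1−p)] / p^4 = 4·(1−p)/p = 71.646/19.249 = 3.7221
(1−p)/p = 3.7221/4 = 0.9305  ⇒  p = 1/(1 + 0.9305) = 0.5180
Td-126: 51.80%, Td-128: 48.20%.

51.80%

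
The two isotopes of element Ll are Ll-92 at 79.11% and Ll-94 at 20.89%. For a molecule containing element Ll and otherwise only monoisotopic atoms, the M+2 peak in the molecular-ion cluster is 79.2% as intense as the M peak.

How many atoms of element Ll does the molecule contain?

For n independent Ll atoms, I(M+2)/I(M) = n · (abundance Ll-94) / (abundance Ll-92) = n · 0.2089/0.7911.
n = 0.792 × 0.7911/0.2089 = 3.00 ≈ 3

3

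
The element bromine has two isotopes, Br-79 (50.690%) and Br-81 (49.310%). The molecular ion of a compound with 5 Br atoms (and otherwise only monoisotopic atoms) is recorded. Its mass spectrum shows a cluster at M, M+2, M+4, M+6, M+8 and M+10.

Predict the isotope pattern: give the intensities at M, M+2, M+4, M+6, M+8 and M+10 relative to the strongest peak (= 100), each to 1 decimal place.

Expanding (0.50690 + 0.49310)^5:
P(M) = 0.50690^5 = 0.033467
P(M+2) = 5 × 0.50690^4 × 0.49310^1 = 0.162777
P(M+4) = 10 × 0.50690^3 × 0.49310^2 = 0.316692
P(M+6) = 10 × 0.50690^2 × 0.49310^3 = 0.308070
P(M+8) = 5 × 0.50690^1 × 0.49310^4 = 0.149842
P(M+10) = 0.49310^5 = 0.029152
The M+4 peak is largest (0.316692); scaling to 100 gives 10.6 : 51.4 : 100.0 : 97.3 : 47.3 : 9.2.

10.6 : 51.4 : 100.0 : 97.3 : 47.3 : 9.2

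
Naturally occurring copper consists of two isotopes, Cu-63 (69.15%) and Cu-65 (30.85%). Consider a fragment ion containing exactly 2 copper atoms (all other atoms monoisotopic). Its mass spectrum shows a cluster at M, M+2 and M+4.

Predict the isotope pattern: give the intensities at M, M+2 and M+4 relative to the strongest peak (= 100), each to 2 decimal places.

100.00 : 89.23 : 19.90

Each Cu atom is independently Cu-63 (p = 0.6915) or Cu-65 (q = 0.3085); the cluster is the binomial expansion (p + q)^2.
P(M) = 0.6915^2 = 0.478172
P(M+2) = 2 × 0.6915^1 × 0.3085^1 = 0.426656
P(M+4) = 0.3085^2 = 0.095172
The M peak is largest (0.478172); scaling to 100 gives 100.00 : 89.23 : 19.90.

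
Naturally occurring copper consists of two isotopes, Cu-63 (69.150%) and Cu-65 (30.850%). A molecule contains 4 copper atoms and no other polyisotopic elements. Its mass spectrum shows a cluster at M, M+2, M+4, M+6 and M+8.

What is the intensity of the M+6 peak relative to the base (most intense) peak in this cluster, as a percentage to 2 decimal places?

19.90%

Binomial terms of (0.69150 + 0.30850)^4: M 0.2286, M+2 0.4080, M+4 0.2731, M+6 0.0812, M+8 0.0091 → M+2 is the base peak.
P(M+2) = C(4,1) × 0.69150^3 × 0.30850^1 = 4 × 0.33065611 × 0.3085 = 0.408030 (base)
P(M+6) = C(4,3) × 0.69150^1 × 0.30850^3 = 4 × 0.6915 × 0.02936064 = 0.081212
Relative intensity = 0.081212 / 0.408030 × 100 = 19.90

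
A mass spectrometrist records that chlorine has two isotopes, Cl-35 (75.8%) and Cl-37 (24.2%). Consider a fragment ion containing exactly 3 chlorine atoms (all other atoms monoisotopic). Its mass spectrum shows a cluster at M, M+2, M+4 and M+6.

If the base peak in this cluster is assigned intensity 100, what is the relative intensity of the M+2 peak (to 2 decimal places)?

Term probabilities: M 0.4355, M+2 0.4171, M+4 0.1332, M+6 0.0142. Base peak = M.
P(M) = C(3,0) × 0.758^3 × 0.242^0 = 1 × 0.43551951 × 1.0000 = 0.435520 (base)
P(M+2) = C(3,1) × 0.758^2 × 0.242^1 = 3 × 0.574564 × 0.2420 = 0.417133
Relative intensity = 0.417133 / 0.435520 × 100 = 95.78

95.78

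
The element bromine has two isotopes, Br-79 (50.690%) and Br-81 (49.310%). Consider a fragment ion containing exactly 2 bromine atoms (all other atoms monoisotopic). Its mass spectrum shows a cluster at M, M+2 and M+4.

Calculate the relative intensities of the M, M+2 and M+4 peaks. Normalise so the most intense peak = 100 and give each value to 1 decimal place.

Each Br atom is independently Br-79 (p = 0.50690) or Br-81 (q = 0.49310); the cluster is the binomial expansion (p + q)^2.
P(M) = 0.50690^2 = 0.256948
P(M+2) = 2 × 0.50690^1 × 0.49310^1 = 0.499905
P(M+4) = 0.49310^2 = 0.243148
The M+2 peak is largest (0.499905); scaling to 100 gives 51.4 : 100.0 : 48.6.

51.4 : 100.0 : 48.6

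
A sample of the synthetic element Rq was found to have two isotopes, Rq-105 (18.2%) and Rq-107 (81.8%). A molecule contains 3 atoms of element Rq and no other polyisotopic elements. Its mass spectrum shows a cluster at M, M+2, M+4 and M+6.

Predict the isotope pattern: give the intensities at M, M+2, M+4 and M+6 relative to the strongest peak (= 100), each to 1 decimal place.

Each Rq atom is independently Rq-105 (p = 0.182) or Rq-107 (q = 0.818); the cluster is the binomial expansion (p + q)^3.
P(M) = 0.182^3 = 0.006029
P(M+2) = 3 × 0.182^2 × 0.818^1 = 0.081286
P(M+4) = 3 × 0.182^1 × 0.818^2 = 0.365342
P(M+6) = 0.818^3 = 0.547343
The M+6 peak is largest (0.547343); scaling to 100 gives 1.1 : 14.9 : 66.7 : 100.0.

1.1 : 14.9 : 66.7 : 100.0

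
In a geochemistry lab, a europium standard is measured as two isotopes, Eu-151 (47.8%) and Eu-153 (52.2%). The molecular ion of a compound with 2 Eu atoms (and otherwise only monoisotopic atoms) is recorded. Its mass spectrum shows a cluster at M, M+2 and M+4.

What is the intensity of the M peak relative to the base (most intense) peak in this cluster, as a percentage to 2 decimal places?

45.79%

Term probabilities: M 0.2285, M+2 0.4990, M+4 0.2725. Base peak = M+2.
P(M+2) = C(2,1) × 0.478^1 × 0.522^1 = 2 × 0.4780 × 0.5220 = 0.499032 (base)
P(M) = C(2,0) × 0.478^2 × 0.522^0 = 1 × 0.228484 × 1.0000 = 0.228484
Relative intensity = 0.228484 / 0.499032 × 100 = 45.79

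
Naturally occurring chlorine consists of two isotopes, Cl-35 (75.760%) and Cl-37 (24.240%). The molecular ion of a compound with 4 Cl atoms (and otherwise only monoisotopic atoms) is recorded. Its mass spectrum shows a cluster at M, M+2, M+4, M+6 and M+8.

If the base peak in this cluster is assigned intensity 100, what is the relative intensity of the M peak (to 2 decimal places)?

78.14

Binomial terms of (0.75760 + 0.24240)^4: M 0.3294, M+2 0.4216, M+4 0.2023, M+6 0.0432, M+8 0.0035 → M+2 is the base peak.
P(M+2) = C(4,1) × 0.75760^3 × 0.24240^1 = 4 × 0.4348304 × 0.2424 = 0.421612 (base)
P(M) = C(4,0) × 0.75760^4 × 0.24240^0 = 1 × 0.32942751 × 1.0000 = 0.329428
Relative intensity = 0.329428 / 0.421612 × 100 = 78.14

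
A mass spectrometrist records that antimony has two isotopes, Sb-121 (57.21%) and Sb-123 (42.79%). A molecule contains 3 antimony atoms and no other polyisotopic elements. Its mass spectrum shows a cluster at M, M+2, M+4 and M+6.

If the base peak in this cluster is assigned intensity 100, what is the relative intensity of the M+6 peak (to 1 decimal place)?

18.6

Binomial terms of (0.5721 + 0.4279)^3: M 0.1872, M+2 0.4202, M+4 0.3143, M+6 0.0783 → M+2 is the base peak.
P(M+2) = C(3,1) × 0.5721^2 × 0.4279^1 = 3 × 0.32729841 × 0.4279 = 0.420153 (base)
P(M+6) = C(3,3) × 0.5721^0 × 0.4279^3 = 1 × 1.0000 × 0.07834781 = 0.078348
Relative intensity = 0.078348 / 0.420153 × 100 = 18.6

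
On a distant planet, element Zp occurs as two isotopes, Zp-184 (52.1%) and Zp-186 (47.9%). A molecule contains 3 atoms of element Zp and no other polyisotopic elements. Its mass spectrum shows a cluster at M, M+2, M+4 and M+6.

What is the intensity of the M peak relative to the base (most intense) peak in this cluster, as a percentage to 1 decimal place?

36.3%

(0.521 + 0.479)^3 gives M 0.1414, M+2 0.3901, M+4 0.3586, M+6 0.1099; the largest is M+2.
P(M+2) = C(3,1) × 0.521^2 × 0.479^1 = 3 × 0.271441 × 0.4790 = 0.390061 (base)
P(M) = C(3,0) × 0.521^3 × 0.479^0 = 1 × 0.14142076 × 1.0000 = 0.141421
Relative intensity = 0.141421 / 0.390061 × 100 = 36.3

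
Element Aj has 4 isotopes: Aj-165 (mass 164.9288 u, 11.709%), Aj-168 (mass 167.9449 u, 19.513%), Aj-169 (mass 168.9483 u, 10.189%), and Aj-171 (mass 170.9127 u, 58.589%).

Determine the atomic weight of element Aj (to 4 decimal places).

169.4328 u

Average mass = Σ (abundance × isotope mass) = 0.11709 × 164.9288 + 0.19513 × 167.9449 + 0.10189 × 168.9483 + 0.58589 × 170.9127
= 19.31151 + 32.77109 + 17.21414 + 100.13604 = 169.43278 u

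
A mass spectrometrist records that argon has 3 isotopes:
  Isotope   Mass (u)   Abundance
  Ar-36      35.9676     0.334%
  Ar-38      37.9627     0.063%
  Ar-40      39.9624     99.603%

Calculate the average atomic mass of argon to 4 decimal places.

39.9478 u

Ar = Σ fᵢ·mᵢ = 0.00334 × 35.9676 + 0.00063 × 37.9627 + 0.99603 × 39.9624
= 0.12013 + 0.02392 + 39.80375 = 39.94780 u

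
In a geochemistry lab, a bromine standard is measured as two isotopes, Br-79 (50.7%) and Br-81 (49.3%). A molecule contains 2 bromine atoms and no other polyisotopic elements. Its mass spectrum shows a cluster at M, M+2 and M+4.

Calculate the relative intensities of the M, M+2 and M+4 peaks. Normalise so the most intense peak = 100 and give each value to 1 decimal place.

51.4 : 100.0 : 48.6

Expanding (0.507 + 0.493)^2:
P(M) = 0.507^2 = 0.257049
P(M+2) = 2 × 0.507^1 × 0.493^1 = 0.499902
P(M+4) = 0.493^2 = 0.243049
The M+2 peak is largest (0.499902); scaling to 100 gives 51.4 : 100.0 : 48.6.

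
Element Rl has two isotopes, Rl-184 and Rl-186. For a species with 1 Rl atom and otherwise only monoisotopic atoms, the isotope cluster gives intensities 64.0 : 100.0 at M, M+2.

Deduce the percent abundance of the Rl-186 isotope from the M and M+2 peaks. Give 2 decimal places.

Write p for the Rl-184 fraction. I(M+2)/I(M) = [C(1,1)·p^0·(1−p)] / p^1 = 1·(1−p)/p = 100.0/64.0 = 1.5625
(1−p)/p = 1.5625/1 = 1.5625  ⇒  p = 1/(1 + 1.5625) = 0.3902
Rl-184: 39.02%, Rl-186: 60.98%.

60.98%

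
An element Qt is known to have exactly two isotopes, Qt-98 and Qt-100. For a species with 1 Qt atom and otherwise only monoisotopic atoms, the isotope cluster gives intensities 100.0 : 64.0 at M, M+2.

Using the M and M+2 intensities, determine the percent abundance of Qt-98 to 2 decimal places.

60.98%

Let p = fractional abundance of Qt-98. I(M+2)/I(M) = [C(1,1)·p^0·(1−p)] / p^1 = 1·(1−p)/p = 64.0/100.0 = 0.6400
(1−p)/p = 0.6400/1 = 0.6400  ⇒  p = 1/(1 + 0.6400) = 0.6098
Qt-98: 60.98%, Qt-100: 39.02%.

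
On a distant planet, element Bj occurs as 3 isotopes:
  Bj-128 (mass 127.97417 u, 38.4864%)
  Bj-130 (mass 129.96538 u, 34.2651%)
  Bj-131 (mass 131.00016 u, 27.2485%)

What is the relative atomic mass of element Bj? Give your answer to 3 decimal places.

Weight each isotope mass by its fractional abundance: 0.384864 × 127.97417 + 0.342651 × 129.96538 + 0.272485 × 131.00016
= 49.252651 + 44.532767 + 35.695579 = 129.480997 u

129.481 u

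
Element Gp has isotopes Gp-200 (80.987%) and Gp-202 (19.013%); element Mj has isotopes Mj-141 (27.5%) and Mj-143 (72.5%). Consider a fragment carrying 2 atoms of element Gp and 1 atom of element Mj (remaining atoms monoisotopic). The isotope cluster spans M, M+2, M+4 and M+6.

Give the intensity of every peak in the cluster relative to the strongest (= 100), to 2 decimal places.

Element Gp pattern (n=2): 0.65588942 : 0.30796117 : 0.03614942
Element Mj pattern (n=1): 0.2750 : 0.7250
Convolve the two distributions (both contribute in 2-u steps):
  M: 0.65588942×0.2750 = 0.180370
  M+2: 0.65588942×0.7250 + 0.30796117×0.2750 = 0.560209
  M+4: 0.30796117×0.7250 + 0.03614942×0.2750 = 0.233213
  M+6: 0.03614942×0.7250 = 0.026208
Scale to base peak (0.560209) = 100: 32.20 : 100.00 : 41.63 : 4.68

32.20 : 100.00 : 41.63 : 4.68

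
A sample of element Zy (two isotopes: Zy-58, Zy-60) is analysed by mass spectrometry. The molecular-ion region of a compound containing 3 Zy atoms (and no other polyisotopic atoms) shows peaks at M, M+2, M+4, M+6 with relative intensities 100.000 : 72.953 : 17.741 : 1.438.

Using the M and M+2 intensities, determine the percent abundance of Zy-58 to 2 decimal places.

If p is the fraction of Zy that is Zy-58, then I(M+2)/I(M) = [C(3,1)·p^2·(1−p)] / p^3 = 3·(1−p)/p = 72.953/100.000 = 0.7295
(1−p)/p = 0.7295/3 = 0.2432  ⇒  p = 1/(1 + 0.2432) = 0.8044
Zy-58: 80.44%, Zy-60: 19.56%.

80.44%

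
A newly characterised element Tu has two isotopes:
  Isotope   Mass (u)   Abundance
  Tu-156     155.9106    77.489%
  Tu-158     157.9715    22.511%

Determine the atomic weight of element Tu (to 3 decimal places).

156.375 u

Ar = Σ fᵢ·mᵢ = 0.77489 × 155.9106 + 0.22511 × 157.9715
= 120.81356 + 35.56096 = 156.37452 u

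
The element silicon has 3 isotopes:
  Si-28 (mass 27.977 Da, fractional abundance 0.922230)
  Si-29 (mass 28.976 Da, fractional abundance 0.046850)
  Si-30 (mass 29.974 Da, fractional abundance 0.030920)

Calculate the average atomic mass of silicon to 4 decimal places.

Average mass = Σ (abundance × isotope mass) = 0.922230 × 27.977 + 0.046850 × 28.976 + 0.030920 × 29.974
= 25.80123 + 1.35753 + 0.92680 = 28.08556 Da

28.0856 Da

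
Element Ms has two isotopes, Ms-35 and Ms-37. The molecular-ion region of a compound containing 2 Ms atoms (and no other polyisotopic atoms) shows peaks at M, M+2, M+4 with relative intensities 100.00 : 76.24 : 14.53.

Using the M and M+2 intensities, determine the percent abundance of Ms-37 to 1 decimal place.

27.6%

Let p = fractional abundance of Ms-35. I(M+2)/I(M) = [C(2,1)·p^1·(1−p)] / p^2 = 2·(1−p)/p = 76.24/100.00 = 0.7624
(1−p)/p = 0.7624/2 = 0.3812  ⇒  p = 1/(1 + 0.3812) = 0.7240
Ms-35: 72.4%, Ms-37: 27.6%.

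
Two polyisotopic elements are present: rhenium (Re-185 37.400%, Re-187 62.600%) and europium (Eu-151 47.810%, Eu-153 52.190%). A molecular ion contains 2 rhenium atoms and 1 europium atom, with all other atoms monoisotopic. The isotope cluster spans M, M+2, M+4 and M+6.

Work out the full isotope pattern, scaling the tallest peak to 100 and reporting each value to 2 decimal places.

15.49 : 68.76 : 100.00 : 47.37

Rhenium pattern (n=2): 0.139876 : 0.468248 : 0.391876
Europium pattern (n=1): 0.4781 : 0.5219
Convolve the two distributions (both contribute in 2-u steps):
  M: 0.139876×0.4781 = 0.066875
  M+2: 0.139876×0.5219 + 0.468248×0.4781 = 0.296871
  M+4: 0.468248×0.5219 + 0.391876×0.4781 = 0.431735
  M+6: 0.391876×0.5219 = 0.204520
Scale to base peak (0.431735) = 100: 15.49 : 68.76 : 100.00 : 47.37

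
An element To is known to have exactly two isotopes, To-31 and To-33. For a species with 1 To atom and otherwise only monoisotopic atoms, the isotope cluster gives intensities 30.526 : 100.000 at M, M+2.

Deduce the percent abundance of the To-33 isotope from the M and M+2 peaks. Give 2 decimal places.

76.61%

Let p = fractional abundance of To-31. I(M+2)/I(M) = [C(1,1)·p^0·(1−p)] / p^1 = 1·(1−p)/p = 100.000/30.526 = 3.2759
(1−p)/p = 3.2759/1 = 3.2759  ⇒  p = 1/(1 + 3.2759) = 0.2339
To-31: 23.39%, To-33: 76.61%.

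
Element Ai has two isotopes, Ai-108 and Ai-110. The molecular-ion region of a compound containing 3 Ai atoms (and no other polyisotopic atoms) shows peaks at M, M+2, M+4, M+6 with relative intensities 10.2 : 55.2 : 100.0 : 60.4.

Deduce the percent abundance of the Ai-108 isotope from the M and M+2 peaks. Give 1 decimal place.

35.7%

Let p = fractional abundance of Ai-108. I(M+2)/I(M) = [C(3,1)·p^2·(1−p)] / p^3 = 3·(1−p)/p = 55.2/10.2 = 5.4118
(1−p)/p = 5.4118/3 = 1.8039  ⇒  p = 1/(1 + 1.8039) = 0.3566
Ai-108: 35.7%, Ai-110: 64.3%.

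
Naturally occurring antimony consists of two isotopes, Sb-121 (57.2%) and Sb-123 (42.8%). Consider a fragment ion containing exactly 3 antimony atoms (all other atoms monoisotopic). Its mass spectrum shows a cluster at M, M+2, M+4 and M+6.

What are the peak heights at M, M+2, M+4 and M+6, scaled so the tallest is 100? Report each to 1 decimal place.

44.5 : 100.0 : 74.8 : 18.7

Expanding (0.572 + 0.428)^3:
P(M) = 0.572^3 = 0.187149
P(M+2) = 3 × 0.572^2 × 0.428^1 = 0.420104
P(M+4) = 3 × 0.572^1 × 0.428^2 = 0.314344
P(M+6) = 0.428^3 = 0.078403
The M+2 peak is largest (0.420104); scaling to 100 gives 44.5 : 100.0 : 74.8 : 18.7.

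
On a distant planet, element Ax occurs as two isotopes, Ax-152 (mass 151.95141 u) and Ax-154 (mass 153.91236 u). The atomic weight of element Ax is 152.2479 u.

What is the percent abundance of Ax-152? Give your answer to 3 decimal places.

Writing the weighted mean with unknown fraction x of Ax-152:
151.95141·x + 153.91236·(1 − x) = 152.2479
(151.95141 − 153.91236)·x = 152.2479 − 153.91236
x = -1.66446 / -1.96095 = 0.84880 → 84.880% Ax-152, 15.120% Ax-154.

84.880%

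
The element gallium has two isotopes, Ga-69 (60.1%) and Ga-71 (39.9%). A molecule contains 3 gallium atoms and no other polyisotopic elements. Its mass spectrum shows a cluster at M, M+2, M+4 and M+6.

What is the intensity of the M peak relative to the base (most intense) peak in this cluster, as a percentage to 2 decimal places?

50.21%

(0.601 + 0.399)^3 gives M 0.2171, M+2 0.4324, M+4 0.2870, M+6 0.0635; the largest is M+2.
P(M+2) = C(3,1) × 0.601^2 × 0.399^1 = 3 × 0.361201 × 0.3990 = 0.432358 (base)
P(M) = C(3,0) × 0.601^3 × 0.399^0 = 1 × 0.2170818 × 1.0000 = 0.217082
Relative intensity = 0.217082 / 0.432358 × 100 = 50.21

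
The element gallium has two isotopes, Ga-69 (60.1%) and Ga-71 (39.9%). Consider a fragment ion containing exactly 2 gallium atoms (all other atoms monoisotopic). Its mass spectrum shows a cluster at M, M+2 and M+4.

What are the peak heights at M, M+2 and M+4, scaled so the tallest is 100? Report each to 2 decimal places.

75.31 : 100.00 : 33.19

Each Ga atom is independently Ga-69 (p = 0.601) or Ga-71 (q = 0.399); the cluster is the binomial expansion (p + q)^2.
P(M) = 0.601^2 = 0.361201
P(M+2) = 2 × 0.601^1 × 0.399^1 = 0.479598
P(M+4) = 0.399^2 = 0.159201
The M+2 peak is largest (0.479598); scaling to 100 gives 75.31 : 100.00 : 33.19.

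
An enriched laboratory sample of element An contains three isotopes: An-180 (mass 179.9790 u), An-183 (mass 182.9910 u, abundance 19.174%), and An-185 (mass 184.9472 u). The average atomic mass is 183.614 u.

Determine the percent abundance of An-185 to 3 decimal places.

61.541%

Let x and y be the fractions of An-180 and An-185. Then x + y = 1 − 0.19174 = 0.80826 and 179.9790x + 184.9472y = 183.614 − 0.19174×182.9910 = 148.52730566.
Substituting: 179.9790x + 184.9472(0.80826 − x) = 148.52730566
(179.9790 − 184.9472)x = -0.958118212  ⇒  x = 0.19285, y = 0.61541
An-180: 19.285%, An-185: 61.541%.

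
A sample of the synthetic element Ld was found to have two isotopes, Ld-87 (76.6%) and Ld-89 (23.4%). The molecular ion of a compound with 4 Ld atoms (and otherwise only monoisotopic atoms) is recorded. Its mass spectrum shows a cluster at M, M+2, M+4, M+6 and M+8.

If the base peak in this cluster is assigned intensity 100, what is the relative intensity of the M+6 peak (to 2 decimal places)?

9.33

Binomial terms of (0.766 + 0.234)^4: M 0.3443, M+2 0.4207, M+4 0.1928, M+6 0.0393, M+8 0.0030 → M+2 is the base peak.
P(M+2) = C(4,1) × 0.766^3 × 0.234^1 = 4 × 0.4494551 × 0.2340 = 0.420690 (base)
P(M+6) = C(4,3) × 0.766^1 × 0.234^3 = 4 × 0.7660 × 0.0128129 = 0.039259
Relative intensity = 0.039259 / 0.420690 × 100 = 9.33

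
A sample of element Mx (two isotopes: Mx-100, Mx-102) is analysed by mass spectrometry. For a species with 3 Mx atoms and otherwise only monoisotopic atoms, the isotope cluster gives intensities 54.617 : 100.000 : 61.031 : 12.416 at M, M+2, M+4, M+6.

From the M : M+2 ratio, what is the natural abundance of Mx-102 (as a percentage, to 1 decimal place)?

Let p = fractional abundance of Mx-100. I(M+2)/I(M) = [C(3,1)·p^2·(1−p)] / p^3 = 3·(1−p)/p = 100.000/54.617 = 1.8309
(1−p)/p = 1.8309/3 = 0.6103  ⇒  p = 1/(1 + 0.6103) = 0.6210
Mx-100: 62.1%, Mx-102: 37.9%.

37.9%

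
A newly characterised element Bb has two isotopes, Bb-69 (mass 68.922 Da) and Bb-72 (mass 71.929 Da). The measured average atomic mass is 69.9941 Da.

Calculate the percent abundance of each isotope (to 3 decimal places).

Writing the weighted mean with unknown fraction x of Bb-69:
68.922·x + 71.929·(1 − x) = 69.9941
(68.922 − 71.929)·x = 69.9941 − 71.929
x = -1.9349 / -3.007 = 0.64347 → 64.347% Bb-69, 35.653% Bb-72.

Bb-69: 64.347%, Bb-72: 35.653%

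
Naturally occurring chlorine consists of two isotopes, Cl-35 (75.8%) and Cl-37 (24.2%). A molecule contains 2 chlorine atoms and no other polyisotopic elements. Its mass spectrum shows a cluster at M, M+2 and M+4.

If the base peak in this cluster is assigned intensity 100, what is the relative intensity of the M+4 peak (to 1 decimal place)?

Term probabilities: M 0.5746, M+2 0.3669, M+4 0.0586. Base peak = M.
P(M) = C(2,0) × 0.758^2 × 0.242^0 = 1 × 0.574564 × 1.0000 = 0.574564 (base)
P(M+4) = C(2,2) × 0.758^0 × 0.242^2 = 1 × 1.0000 × 0.058564 = 0.058564
Relative intensity = 0.058564 / 0.574564 × 100 = 10.2

10.2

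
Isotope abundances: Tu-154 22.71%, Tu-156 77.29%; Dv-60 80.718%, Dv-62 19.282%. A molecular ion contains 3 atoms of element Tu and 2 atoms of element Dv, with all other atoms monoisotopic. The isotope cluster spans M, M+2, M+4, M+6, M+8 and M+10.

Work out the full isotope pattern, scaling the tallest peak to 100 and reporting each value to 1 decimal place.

1.8 : 18.9 : 70.1 : 100.0 : 36.8 : 4.0

Element Tu pattern (n=3): 0.01171255 : 0.11958558 : 0.40699119 : 0.46171068
Element Dv pattern (n=2): 0.65153955 : 0.3112809 : 0.03717955
Convolve the two distributions (both contribute in 2-u steps):
  M: 0.01171255×0.65153955 = 0.007631
  M+2: 0.01171255×0.3112809 + 0.11958558×0.65153955 = 0.081561
  M+4: 0.01171255×0.03717955 + 0.11958558×0.3112809 + 0.40699119×0.65153955 = 0.302831
  M+6: 0.11958558×0.03717955 + 0.40699119×0.3112809 + 0.46171068×0.65153955 = 0.431957
  M+8: 0.40699119×0.03717955 + 0.46171068×0.3112809 = 0.158853
  M+10: 0.46171068×0.03717955 = 0.017166
Scale to base peak (0.431957) = 100: 1.8 : 18.9 : 70.1 : 100.0 : 36.8 : 4.0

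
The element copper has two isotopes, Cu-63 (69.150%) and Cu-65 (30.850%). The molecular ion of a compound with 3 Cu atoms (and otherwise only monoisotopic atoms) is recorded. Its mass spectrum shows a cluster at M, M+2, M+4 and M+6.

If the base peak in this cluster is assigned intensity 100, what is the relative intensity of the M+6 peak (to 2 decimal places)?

Binomial terms of (0.69150 + 0.30850)^3: M 0.3307, M+2 0.4425, M+4 0.1974, M+6 0.0294 → M+2 is the base peak.
P(M+2) = C(3,1) × 0.69150^2 × 0.30850^1 = 3 × 0.47817225 × 0.3085 = 0.442548 (base)
P(M+6) = C(3,3) × 0.69150^0 × 0.30850^3 = 1 × 1.0000 × 0.02936064 = 0.029361
Relative intensity = 0.029361 / 0.442548 × 100 = 6.63

6.63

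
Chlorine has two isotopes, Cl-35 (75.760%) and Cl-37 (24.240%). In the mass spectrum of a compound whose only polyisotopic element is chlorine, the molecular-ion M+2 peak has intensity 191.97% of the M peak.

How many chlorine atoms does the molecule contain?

With n Cl atoms, P(M+2)/P(M) = C(n,1)·p^(n−1)q / p^n = n·q/p = n · 0.24240/0.75760.
n = 1.9197 × 0.75760/0.24240 = 6.00 ≈ 6

6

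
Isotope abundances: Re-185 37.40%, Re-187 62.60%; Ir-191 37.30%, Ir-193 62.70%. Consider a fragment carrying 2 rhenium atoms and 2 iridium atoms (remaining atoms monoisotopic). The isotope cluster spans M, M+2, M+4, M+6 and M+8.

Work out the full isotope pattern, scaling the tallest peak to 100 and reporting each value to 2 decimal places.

Rhenium pattern (n=2): 0.139876 : 0.468248 : 0.391876
Iridium pattern (n=2): 0.139129 : 0.467742 : 0.393129
Convolve the two distributions (both contribute in 2-u steps):
  M: 0.139876×0.139129 = 0.019461
  M+2: 0.139876×0.467742 + 0.468248×0.139129 = 0.130573
  M+4: 0.139876×0.393129 + 0.468248×0.467742 + 0.391876×0.139129 = 0.328530
  M+6: 0.468248×0.393129 + 0.391876×0.467742 = 0.367379
  M+8: 0.391876×0.393129 = 0.154058
Scale to base peak (0.367379) = 100: 5.30 : 35.54 : 89.43 : 100.00 : 41.93

5.30 : 35.54 : 89.43 : 100.00 : 41.93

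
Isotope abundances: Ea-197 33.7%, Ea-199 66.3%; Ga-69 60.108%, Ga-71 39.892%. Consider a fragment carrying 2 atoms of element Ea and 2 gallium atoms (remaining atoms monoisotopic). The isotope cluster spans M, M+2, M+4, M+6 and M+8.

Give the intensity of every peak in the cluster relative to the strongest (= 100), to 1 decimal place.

Element Ea pattern (n=2): 0.113569 : 0.446862 : 0.439569
Gallium pattern (n=2): 0.36129717 : 0.47956567 : 0.15913717
Convolve the two distributions (both contribute in 2-u steps):
  M: 0.113569×0.36129717 = 0.041032
  M+2: 0.113569×0.47956567 + 0.446862×0.36129717 = 0.215914
  M+4: 0.113569×0.15913717 + 0.446862×0.47956567 + 0.439569×0.36129717 = 0.391188
  M+6: 0.446862×0.15913717 + 0.439569×0.47956567 = 0.281915
  M+8: 0.439569×0.15913717 = 0.069952
Scale to base peak (0.391188) = 100: 10.5 : 55.2 : 100.0 : 72.1 : 17.9

10.5 : 55.2 : 100.0 : 72.1 : 17.9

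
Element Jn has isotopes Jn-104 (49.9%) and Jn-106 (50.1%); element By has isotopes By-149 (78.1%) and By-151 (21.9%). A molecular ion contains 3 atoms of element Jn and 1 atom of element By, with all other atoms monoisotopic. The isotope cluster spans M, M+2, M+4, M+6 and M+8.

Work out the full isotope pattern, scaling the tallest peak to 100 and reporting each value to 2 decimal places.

25.85 : 85.10 : 100.00 : 48.08 : 7.34

Element Jn pattern (n=3): 0.1242515 : 0.3742485 : 0.3757485 : 0.1257515
Element By pattern (n=1): 0.7810 : 0.2190
Convolve the two distributions (both contribute in 2-u steps):
  M: 0.1242515×0.7810 = 0.097040
  M+2: 0.1242515×0.2190 + 0.3742485×0.7810 = 0.319499
  M+4: 0.3742485×0.2190 + 0.3757485×0.7810 = 0.375420
  M+6: 0.3757485×0.2190 + 0.1257515×0.7810 = 0.180501
  M+8: 0.1257515×0.2190 = 0.027540
Scale to base peak (0.375420) = 100: 25.85 : 85.10 : 100.00 : 48.08 : 7.34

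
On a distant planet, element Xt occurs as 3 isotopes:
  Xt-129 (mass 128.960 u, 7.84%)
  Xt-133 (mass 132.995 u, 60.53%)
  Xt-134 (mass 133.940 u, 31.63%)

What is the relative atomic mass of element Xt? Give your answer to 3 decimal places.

132.978 u

Ar = Σ fᵢ·mᵢ = 0.0784 × 128.960 + 0.6053 × 132.995 + 0.3163 × 133.940
= 10.1105 + 80.5019 + 42.3652 = 132.9776 u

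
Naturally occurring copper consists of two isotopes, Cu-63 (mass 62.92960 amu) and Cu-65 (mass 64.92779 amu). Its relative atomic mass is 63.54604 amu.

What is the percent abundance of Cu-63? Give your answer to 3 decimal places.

With x = fraction of Cu-63 (so Cu-65 is 1 − x):
62.92960·x + 64.92779·(1 − x) = 63.54604
(62.92960 − 64.92779)·x = 63.54604 − 64.92779
x = -1.38175 / -1.99819 = 0.69150 → 69.150% Cu-63, 30.850% Cu-65.

69.150%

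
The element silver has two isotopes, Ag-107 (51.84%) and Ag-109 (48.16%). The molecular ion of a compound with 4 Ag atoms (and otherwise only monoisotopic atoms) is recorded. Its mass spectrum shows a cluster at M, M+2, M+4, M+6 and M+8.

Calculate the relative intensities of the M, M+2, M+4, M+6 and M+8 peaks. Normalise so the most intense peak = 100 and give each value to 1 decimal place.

19.3 : 71.8 : 100.0 : 61.9 : 14.4

The 4 Ag atoms are independent, so intensities follow the terms of (0.5184 + 0.4816)^4.
P(M) = 0.5184^4 = 0.072220
P(M+2) = 4 × 0.5184^3 × 0.4816^1 = 0.268375
P(M+4) = 6 × 0.5184^2 × 0.4816^2 = 0.373985
P(M+6) = 4 × 0.5184^1 × 0.4816^3 = 0.231624
P(M+8) = 0.4816^4 = 0.053795
The M+4 peak is largest (0.373985); scaling to 100 gives 19.3 : 71.8 : 100.0 : 61.9 : 14.4.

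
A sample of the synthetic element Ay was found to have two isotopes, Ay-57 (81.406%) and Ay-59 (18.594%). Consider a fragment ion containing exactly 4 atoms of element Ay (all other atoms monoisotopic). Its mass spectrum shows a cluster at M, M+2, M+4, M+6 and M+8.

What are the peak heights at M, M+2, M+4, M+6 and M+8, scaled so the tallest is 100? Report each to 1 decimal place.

The 4 Ay atoms are independent, so intensities follow the terms of (0.81406 + 0.18594)^4.
P(M) = 0.81406^4 = 0.439163
P(M+2) = 4 × 0.81406^3 × 0.18594^1 = 0.401238
P(M+4) = 6 × 0.81406^2 × 0.18594^2 = 0.137471
P(M+6) = 4 × 0.81406^1 × 0.18594^3 = 0.020933
P(M+8) = 0.18594^4 = 0.001195
The M peak is largest (0.439163); scaling to 100 gives 100.0 : 91.4 : 31.3 : 4.8 : 0.3.

100.0 : 91.4 : 31.3 : 4.8 : 0.3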